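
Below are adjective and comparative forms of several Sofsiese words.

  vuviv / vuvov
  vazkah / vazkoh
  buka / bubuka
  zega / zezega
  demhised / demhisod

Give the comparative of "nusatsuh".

buka and vazkah both have last vowel 'a' yet inflect differently (bubuka, vazkoh), so the last vowel is not what conditions the rule; whether the stem ends in a vowel or a consonant is.
"nusatsuh" ends in a consonant. The stems ending in a consonant (demhised → demhisod, vazkah → vazkoh, vuviv → vuvov) change the last vowel to 'o'.
So nusatsuh → nusatsoh.

nusatsoh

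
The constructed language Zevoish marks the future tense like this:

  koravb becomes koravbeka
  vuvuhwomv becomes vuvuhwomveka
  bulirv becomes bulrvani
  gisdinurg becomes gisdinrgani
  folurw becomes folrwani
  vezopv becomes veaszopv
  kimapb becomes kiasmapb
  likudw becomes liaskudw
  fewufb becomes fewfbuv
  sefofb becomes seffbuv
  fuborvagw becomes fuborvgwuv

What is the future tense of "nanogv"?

nangvuv

vuvuhwomv and bulirv both end in -v yet inflect differently (vuvuhwomveka, bulrvani), so the final letter is not what conditions the rule; the second-to-last letter is.
"nanogv" has second-to-last letter 'g'. The one such stem in the data (fuborvagw → fuborvgwuv) deletes the last vowel and adds -uv (as do fewufb, sefofb), so the same rule applies.
The other patterns: stems whose second-to-last letter is 'm' or 'v' add -eka; stems whose second-to-last letter is 'r' delete the last vowel and add -ani; stems whose second-to-last letter is 'd' or 'p' insert -as- after the first vowel.
So nanogv → nangvuv.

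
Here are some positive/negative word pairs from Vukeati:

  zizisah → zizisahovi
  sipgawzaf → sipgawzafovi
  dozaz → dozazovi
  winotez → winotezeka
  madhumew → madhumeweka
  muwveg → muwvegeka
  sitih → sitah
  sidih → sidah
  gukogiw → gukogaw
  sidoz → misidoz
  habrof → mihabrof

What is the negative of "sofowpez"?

dozaz and winotez both end in -z yet inflect differently (dozazovi, winotezeka), so the final letter is not what conditions the rule; the last vowel is.
"sofowpez" has last vowel 'e'. The stems whose last vowel is 'e' (winotez → winotezeka, madhumew → madhumeweka, muwveg → muwvegeka) add -eka.
So sofowpez → sofowpezeka.

sofowpezeka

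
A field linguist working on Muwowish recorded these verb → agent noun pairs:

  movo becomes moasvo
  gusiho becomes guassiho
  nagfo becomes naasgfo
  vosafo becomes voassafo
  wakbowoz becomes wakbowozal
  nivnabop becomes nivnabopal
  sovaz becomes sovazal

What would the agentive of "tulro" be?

tuaslro

"tulro" ends in -o. The stems ending in -o (movo → moasvo, gusiho → guassiho, nagfo → naasgfo) insert -as- after the first vowel.
The other pattern: stems ending in -p or -z add -al.
So tulro → tuaslro.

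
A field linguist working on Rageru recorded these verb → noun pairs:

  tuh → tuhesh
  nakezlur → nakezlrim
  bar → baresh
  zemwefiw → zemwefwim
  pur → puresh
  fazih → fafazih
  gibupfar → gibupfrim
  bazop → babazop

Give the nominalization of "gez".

tuh and fazih both end in -h yet inflect differently (tuhesh, fafazih), so the final letter is not what conditions the rule; the number of vowels is.
"gez" has 1 vowel. The stems with 1 vowel (bar → baresh, pur → puresh, tuh → tuhesh) add -esh.
The other patterns: stems with 2 vowels repeat the first consonant+vowel as a prefix; stems with 3 vowels delete the last vowel and add -im.
So gez → gezesh.

gezesh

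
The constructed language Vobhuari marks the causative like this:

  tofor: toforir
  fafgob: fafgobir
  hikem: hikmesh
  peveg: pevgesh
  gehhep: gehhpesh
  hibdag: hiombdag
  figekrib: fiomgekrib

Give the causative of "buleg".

peveg and hibdag both end in -g yet inflect differently (pevgesh, hiombdag), so the final letter is not what conditions the rule; the last vowel is.
"buleg" has last vowel 'e'. The stems whose last vowel is 'e' (hikem → hikmesh, peveg → pevgesh, gehhep → gehhpesh) delete the last vowel and add -esh.
So buleg → bulgesh.

bulgesh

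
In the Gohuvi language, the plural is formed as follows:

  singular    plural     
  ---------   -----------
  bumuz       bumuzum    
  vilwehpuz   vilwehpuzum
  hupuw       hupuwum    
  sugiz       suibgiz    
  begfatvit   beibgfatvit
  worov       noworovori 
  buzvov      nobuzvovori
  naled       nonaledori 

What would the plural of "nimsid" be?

niibmsid

bumuz and sugiz both end in -z yet inflect differently (bumuzum, suibgiz), so the final letter is not what conditions the rule; the last vowel is.
"nimsid" has last vowel 'i'. The stems whose last vowel is 'i' (sugiz → suibgiz, begfatvit → beibgfatvit) insert -ib- after the first vowel.
So nimsid → niibmsid.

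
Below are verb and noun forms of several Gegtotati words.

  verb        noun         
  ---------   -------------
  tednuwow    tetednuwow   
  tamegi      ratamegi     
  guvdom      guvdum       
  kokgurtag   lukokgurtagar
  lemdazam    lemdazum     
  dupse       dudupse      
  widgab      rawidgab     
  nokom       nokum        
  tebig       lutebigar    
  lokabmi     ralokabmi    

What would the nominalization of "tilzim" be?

tilzum

lemdazam and widgab both have last vowel 'a' yet inflect differently (lemdazum, rawidgab), so the last vowel is not what conditions the rule; the final letter is.
"tilzim" ends in -m. The stems ending in -m (guvdom → guvdum, nokom → nokum, lemdazam → lemdazum) change the last vowel to 'u'.
So tilzim → tilzum.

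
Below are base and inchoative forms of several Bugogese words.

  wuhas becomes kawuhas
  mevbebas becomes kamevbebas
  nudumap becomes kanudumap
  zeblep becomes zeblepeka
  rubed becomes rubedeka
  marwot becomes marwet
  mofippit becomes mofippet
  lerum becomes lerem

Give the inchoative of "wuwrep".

wuwrepeka

"wuwrep" has last vowel 'e'. The stems whose last vowel is 'e' (zeblep → zeblepeka, rubed → rubedeka) add -eka.
The other patterns: stems whose last vowel is 'a' add the prefix ka-; stems whose last vowel is 'i', 'o' or 'u' change the last vowel to 'e'.
So wuwrep → wuwrepeka.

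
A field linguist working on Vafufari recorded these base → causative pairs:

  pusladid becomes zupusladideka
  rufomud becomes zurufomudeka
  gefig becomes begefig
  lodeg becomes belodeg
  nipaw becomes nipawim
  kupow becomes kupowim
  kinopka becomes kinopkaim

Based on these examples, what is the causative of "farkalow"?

pusladid and gefig both have last vowel 'i' yet inflect differently (zupusladideka, begefig), so the last vowel is not what conditions the rule; the final letter is.
"farkalow" ends in -w. The stems ending in -w (nipaw → nipawim, kupow → kupowim) add -im.
The other patterns: stems ending in -d add zu- … -eka around the stem; stems ending in -g add the prefix be-.
So farkalow → farkalowim.

farkalowim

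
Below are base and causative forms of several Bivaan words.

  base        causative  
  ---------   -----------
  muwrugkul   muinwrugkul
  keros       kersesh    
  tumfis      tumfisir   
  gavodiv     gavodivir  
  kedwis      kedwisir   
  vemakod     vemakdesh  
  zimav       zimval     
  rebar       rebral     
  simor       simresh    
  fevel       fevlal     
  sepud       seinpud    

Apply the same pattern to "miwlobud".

miinwlobud

vemakod and sepud both end in -d yet inflect differently (vemakdesh, seinpud), so the final letter is not what conditions the rule; the last vowel is.
"miwlobud" has last vowel 'u'. The stems whose last vowel is 'u' (muwrugkul → muinwrugkul, sepud → seinpud) insert -in- after the first vowel.
So miwlobud → miinwlobud.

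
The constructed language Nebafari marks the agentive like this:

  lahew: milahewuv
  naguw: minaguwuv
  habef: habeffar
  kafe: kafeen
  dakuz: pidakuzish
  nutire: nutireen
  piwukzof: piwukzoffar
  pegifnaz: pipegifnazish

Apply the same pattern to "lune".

luneen

"lune" ends in -e. The stems ending in -e (nutire → nutireen, kafe → kafeen) add -en.
So lune → luneen.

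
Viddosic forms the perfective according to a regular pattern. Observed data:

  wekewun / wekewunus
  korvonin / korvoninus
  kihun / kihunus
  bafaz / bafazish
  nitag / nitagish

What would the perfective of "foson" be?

fosonus

kihun and bafaz both have 2 vowels yet inflect differently (kihunus, bafazish), so the number of vowels is not what conditions the rule; the final letter is.
"foson" ends in -n. The stems ending in -n (wekewun → wekewunus, korvonin → korvoninus, kihun → kihunus) add -us.
The other pattern: stems ending in -g or -z add -ish.
So foson → fosonus.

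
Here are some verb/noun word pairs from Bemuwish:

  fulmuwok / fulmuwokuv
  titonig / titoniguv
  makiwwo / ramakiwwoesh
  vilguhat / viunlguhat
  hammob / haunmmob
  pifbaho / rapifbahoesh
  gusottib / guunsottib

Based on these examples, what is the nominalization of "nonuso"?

hammob and pifbaho both have last vowel 'o' yet inflect differently (haunmmob, rapifbahoesh), so the last vowel is not what conditions the rule; the final letter is.
"nonuso" ends in -o. The stems ending in -o (pifbaho → rapifbahoesh, makiwwo → ramakiwwoesh) add ra- … -esh around the stem.
The other patterns: stems ending in -b or -t insert -un- after the first vowel; stems ending in -g or -k add -uv.
So nonuso → ranonusoesh.

ranonusoesh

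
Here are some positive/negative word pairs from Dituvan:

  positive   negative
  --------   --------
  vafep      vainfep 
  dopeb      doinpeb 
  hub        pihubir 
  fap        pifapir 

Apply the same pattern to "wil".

"wil" has 1 vowel. The stems with 1 vowel (hub → pihubir, fap → pifapir) add pi- … -ir around the stem.
The other pattern: stems with 2 vowels insert -in- after the first vowel.
So wil → piwilir.

piwilir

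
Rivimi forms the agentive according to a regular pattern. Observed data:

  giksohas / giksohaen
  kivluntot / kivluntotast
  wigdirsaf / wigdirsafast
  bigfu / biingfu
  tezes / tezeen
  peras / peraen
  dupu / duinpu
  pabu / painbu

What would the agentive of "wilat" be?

wilatast

giksohas and wigdirsaf both have last vowel 'a' yet inflect differently (giksohaen, wigdirsafast), so the last vowel is not what conditions the rule; the final letter is.
"wilat" ends in -t. The one such stem in the data (kivluntot → kivluntotast) adds -ast, so the same rule applies.
So wilat → wilatast.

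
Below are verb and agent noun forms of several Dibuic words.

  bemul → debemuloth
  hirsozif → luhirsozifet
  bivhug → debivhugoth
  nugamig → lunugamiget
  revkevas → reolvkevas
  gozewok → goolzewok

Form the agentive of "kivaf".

"kivaf" has last vowel 'a'. The one such stem in the data (revkevas → reolvkevas) inserts -ol- after the first vowel (as does gozewok), so the same rule applies.
So kivaf → kiolvaf.

kiolvaf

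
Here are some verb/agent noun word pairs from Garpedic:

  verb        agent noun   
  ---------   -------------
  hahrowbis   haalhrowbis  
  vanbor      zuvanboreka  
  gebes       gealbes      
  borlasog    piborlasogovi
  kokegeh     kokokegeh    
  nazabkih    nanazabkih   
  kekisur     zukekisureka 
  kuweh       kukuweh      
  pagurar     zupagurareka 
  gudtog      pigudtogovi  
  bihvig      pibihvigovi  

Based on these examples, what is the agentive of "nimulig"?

gebes and kuweh both have last vowel 'e' yet inflect differently (gealbes, kukuweh), so the last vowel is not what conditions the rule; the final letter is.
"nimulig" ends in -g. The stems ending in -g (gudtog → pigudtogovi, bihvig → pibihvigovi, borlasog → piborlasogovi) add pi- … -ovi around the stem.
The other patterns: stems ending in -r add zu- … -eka around the stem; stems ending in -s insert -al- after the first vowel; stems ending in -h repeat the first consonant+vowel as a prefix.
So nimulig → pinimuligovi.

pinimuligovi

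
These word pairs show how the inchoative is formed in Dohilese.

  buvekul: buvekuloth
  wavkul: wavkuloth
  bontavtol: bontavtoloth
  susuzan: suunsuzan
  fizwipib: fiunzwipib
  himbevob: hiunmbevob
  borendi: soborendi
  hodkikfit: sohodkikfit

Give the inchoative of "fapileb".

bontavtol and himbevob both have last vowel 'o' yet inflect differently (bontavtoloth, hiunmbevob), so the last vowel is not what conditions the rule; the final letter is.
"fapileb" ends in -b. The stems ending in -b (fizwipib → fiunzwipib, himbevob → hiunmbevob) insert -un- after the first vowel.
The other patterns: stems ending in -l add -oth; stems ending in -i or -t add the prefix so-.
So fapileb → faunpileb.

faunpileb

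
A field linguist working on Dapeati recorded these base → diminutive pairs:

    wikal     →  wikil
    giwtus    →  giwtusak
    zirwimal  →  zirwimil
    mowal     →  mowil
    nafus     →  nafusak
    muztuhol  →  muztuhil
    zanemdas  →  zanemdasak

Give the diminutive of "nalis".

nalisak

"nalis" ends in -s. The stems ending in -s (zanemdas → zanemdasak, nafus → nafusak, giwtus → giwtusak) add -ak.
The other pattern: stems ending in -l change the last vowel to 'i'.
So nalis → nalisak.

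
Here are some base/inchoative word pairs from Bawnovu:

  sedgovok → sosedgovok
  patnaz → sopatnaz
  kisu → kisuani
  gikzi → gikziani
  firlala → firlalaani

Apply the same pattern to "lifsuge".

"lifsuge" ends in a vowel. The stems ending in a vowel (kisu → kisuani, gikzi → gikziani, firlala → firlalaani) add -ani.
The other pattern: stems ending in a consonant add the prefix so-.
So lifsuge → lifsugeani.

lifsugeani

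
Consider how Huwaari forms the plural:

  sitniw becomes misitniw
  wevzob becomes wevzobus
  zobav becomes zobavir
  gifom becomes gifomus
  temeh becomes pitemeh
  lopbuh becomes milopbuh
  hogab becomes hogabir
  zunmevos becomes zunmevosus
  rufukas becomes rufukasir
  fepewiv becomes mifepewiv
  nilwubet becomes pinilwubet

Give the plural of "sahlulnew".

pisahlulnew

wevzob and hogab both end in -b yet inflect differently (wevzobus, hogabir), so the final letter is not what conditions the rule; the last vowel is.
"sahlulnew" has last vowel 'e'. The stems whose last vowel is 'e' (nilwubet → pinilwubet, temeh → pitemeh) add the prefix pi-.
The other patterns: stems whose last vowel is 'o' add -us; stems whose last vowel is 'a' add -ir; stems whose last vowel is 'i' or 'u' add the prefix mi-.
So sahlulnew → pisahlulnew.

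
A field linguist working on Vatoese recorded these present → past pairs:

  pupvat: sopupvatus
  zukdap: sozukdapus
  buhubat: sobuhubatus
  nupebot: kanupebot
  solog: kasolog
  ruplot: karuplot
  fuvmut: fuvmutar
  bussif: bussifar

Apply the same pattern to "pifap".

pupvat and nupebot both end in -t yet inflect differently (sopupvatus, kanupebot), so the final letter is not what conditions the rule; the last vowel is.
"pifap" has last vowel 'a'. The stems whose last vowel is 'a' (pupvat → sopupvatus, zukdap → sozukdapus, buhubat → sobuhubatus) add so- … -us around the stem.
The other patterns: stems whose last vowel is 'o' add the prefix ka-; stems whose last vowel is 'i' or 'u' add -ar.
So pifap → sopifapus.

sopifapus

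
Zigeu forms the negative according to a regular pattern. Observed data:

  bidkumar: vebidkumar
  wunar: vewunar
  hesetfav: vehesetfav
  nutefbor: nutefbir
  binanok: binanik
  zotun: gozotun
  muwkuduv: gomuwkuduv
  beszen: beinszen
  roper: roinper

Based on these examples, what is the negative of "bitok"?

bitik

"bitok" has last vowel 'o'. The stems whose last vowel is 'o' (nutefbor → nutefbir, binanok → binanik) change the last vowel to 'i'.
So bitok → bitik.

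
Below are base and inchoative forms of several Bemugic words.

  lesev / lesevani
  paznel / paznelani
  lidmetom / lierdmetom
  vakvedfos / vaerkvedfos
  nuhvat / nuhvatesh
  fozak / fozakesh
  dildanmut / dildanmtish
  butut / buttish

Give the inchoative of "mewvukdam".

mewvukdamesh

nuhvat and dildanmut both end in -t yet inflect differently (nuhvatesh, dildanmtish), so the final letter is not what conditions the rule; the last vowel is.
"mewvukdam" has last vowel 'a'. The stems whose last vowel is 'a' (nuhvat → nuhvatesh, fozak → fozakesh) add -esh.
The other patterns: stems whose last vowel is 'e' add -ani; stems whose last vowel is 'o' insert -er- after the first vowel; stems whose last vowel is 'u' delete the last vowel and add -ish.
So mewvukdam → mewvukdamesh.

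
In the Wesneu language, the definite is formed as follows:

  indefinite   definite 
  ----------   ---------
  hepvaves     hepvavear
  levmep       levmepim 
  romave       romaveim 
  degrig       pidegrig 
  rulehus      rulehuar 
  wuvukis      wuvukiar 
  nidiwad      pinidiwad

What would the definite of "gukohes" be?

gukohear

hepvaves and romave both have last vowel 'e' yet inflect differently (hepvavear, romaveim), so the last vowel is not what conditions the rule; the final letter is.
"gukohes" ends in -s. The stems ending in -s (hepvaves → hepvavear, rulehus → rulehuar, wuvukis → wuvukiar) drop the final letter and add -ar.
So gukohes → gukohear.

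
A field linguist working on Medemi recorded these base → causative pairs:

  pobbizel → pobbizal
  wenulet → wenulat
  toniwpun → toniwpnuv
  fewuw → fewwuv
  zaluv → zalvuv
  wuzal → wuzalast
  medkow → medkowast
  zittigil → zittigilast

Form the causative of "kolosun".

pobbizel and wuzal both end in -l yet inflect differently (pobbizal, wuzalast), so the final letter is not what conditions the rule; the last vowel is.
"kolosun" has last vowel 'u'. The stems whose last vowel is 'u' (toniwpun → toniwpnuv, fewuw → fewwuv, zaluv → zalvuv) delete the last vowel and add -uv.
The other patterns: stems whose last vowel is 'e' change the last vowel to 'a'; stems whose last vowel is 'a', 'i' or 'o' add -ast.
So kolosun → kolosnuv.

kolosnuv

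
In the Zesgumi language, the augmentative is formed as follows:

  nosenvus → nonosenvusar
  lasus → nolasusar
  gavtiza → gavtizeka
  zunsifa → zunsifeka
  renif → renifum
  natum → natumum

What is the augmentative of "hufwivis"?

nohufwivisar

nosenvus and natum both have last vowel 'u' yet inflect differently (nonosenvusar, natumum), so the last vowel is not what conditions the rule; the final letter is.
"hufwivis" ends in -s. The stems ending in -s (nosenvus → nonosenvusar, lasus → nolasusar) add no- … -ar around the stem.
So hufwivis → nohufwivisar.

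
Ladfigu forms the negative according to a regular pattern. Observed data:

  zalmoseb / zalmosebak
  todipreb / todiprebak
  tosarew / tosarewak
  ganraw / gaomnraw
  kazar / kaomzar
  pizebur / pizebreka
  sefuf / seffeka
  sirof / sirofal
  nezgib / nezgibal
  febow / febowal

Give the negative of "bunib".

tosarew and ganraw both end in -w yet inflect differently (tosarewak, gaomnraw), so the final letter is not what conditions the rule; the last vowel is.
"bunib" has last vowel 'i'. The one such stem in the data (nezgib → nezgibal) adds -al, so the same rule applies.
The other patterns: stems whose last vowel is 'e' add -ak; stems whose last vowel is 'a' insert -om- after the first vowel; stems whose last vowel is 'u' delete the last vowel and add -eka.
So bunib → bunibal.

bunibal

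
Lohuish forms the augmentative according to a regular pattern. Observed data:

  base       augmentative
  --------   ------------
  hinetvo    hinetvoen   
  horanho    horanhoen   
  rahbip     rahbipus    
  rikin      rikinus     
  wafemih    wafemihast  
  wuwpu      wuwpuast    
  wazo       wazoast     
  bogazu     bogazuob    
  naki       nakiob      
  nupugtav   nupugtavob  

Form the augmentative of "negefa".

negefaob

hinetvo and wazo both end in -o yet inflect differently (hinetvoen, wazoast), so the final letter is not what conditions the rule; the first letter is.
"negefa" begins with n-. The stems beginning with n- (naki → nakiob, nupugtav → nupugtavob) add -ob.
The other patterns: stems beginning with h- add -en; stems beginning with r- add -us; stems beginning with w- add -ast.
So negefa → negefaob.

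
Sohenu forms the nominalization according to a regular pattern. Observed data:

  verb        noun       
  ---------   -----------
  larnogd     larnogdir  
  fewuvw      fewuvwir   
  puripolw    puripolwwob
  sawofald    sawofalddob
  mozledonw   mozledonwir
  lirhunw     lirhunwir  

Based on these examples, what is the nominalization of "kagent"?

puripolw and fewuvw both end in -w yet inflect differently (puripolwwob, fewuvwir), so the final letter is not what conditions the rule; the second-to-last letter is.
"kagent" has second-to-last letter 'n'. The stems whose second-to-last letter is 'n' (mozledonw → mozledonwir, lirhunw → lirhunwir) add -ir.
The other pattern: stems whose second-to-last letter is 'l' double the final consonant and add -ob.
So kagent → kagentir.

kagentir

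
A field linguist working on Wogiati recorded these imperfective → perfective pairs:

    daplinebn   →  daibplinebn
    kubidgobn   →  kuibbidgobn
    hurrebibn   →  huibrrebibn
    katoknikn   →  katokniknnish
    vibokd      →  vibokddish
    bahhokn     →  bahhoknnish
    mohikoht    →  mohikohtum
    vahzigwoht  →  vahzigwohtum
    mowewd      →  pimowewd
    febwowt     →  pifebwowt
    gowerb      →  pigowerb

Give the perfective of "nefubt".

daplinebn and katoknikn both end in -n yet inflect differently (daibplinebn, katokniknnish), so the final letter is not what conditions the rule; the second-to-last letter is.
"nefubt" has second-to-last letter 'b'. The stems whose second-to-last letter is 'b' (daplinebn → daibplinebn, kubidgobn → kuibbidgobn, hurrebibn → huibrrebibn) insert -ib- after the first vowel.
So nefubt → neibfubt.

neibfubt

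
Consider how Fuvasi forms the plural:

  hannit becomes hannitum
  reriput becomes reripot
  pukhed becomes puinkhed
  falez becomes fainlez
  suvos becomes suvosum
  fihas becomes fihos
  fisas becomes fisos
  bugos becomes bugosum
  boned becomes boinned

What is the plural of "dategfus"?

dategfos

fihas and bugos both end in -s yet inflect differently (fihos, bugosum), so the final letter is not what conditions the rule; the last vowel is.
"dategfus" has last vowel 'u'. The one such stem in the data (reriput → reripot) changes the last vowel to 'o' (as do fihas, fisas), so the same rule applies.
The other patterns: stems whose last vowel is 'e' insert -in- after the first vowel; stems whose last vowel is 'i' or 'o' add -um.
So dategfus → dategfos.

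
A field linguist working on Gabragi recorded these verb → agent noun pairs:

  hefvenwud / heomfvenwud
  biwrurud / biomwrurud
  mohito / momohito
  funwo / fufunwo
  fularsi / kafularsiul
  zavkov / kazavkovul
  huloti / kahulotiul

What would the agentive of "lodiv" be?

mohito and zavkov both have last vowel 'o' yet inflect differently (momohito, kazavkovul), so the last vowel is not what conditions the rule; the final letter is.
"lodiv" ends in -v. The one such stem in the data (zavkov → kazavkovul) adds ka- … -ul around the stem, so the same rule applies.
So lodiv → kalodivul.

kalodivul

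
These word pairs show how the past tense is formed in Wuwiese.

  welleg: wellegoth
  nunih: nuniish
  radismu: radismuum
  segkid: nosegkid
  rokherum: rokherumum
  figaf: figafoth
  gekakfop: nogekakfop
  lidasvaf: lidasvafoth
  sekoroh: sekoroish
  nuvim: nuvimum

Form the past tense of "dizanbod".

nodizanbod

"dizanbod" ends in -d. The one such stem in the data (segkid → nosegkid) adds the prefix no-, so the same rule applies.
The other patterns: stems ending in -h drop the final letter and add -ish; stems ending in -m or -u add -um; stems ending in -f or -g add -oth.
So dizanbod → nodizanbod.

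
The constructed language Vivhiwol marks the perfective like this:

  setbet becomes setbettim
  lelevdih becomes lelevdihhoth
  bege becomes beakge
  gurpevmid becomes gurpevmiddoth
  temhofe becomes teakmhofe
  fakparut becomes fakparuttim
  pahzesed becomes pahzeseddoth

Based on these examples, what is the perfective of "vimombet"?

vimombettim

setbet and temhofe both have last vowel 'e' yet inflect differently (setbettim, teakmhofe), so the last vowel is not what conditions the rule; the final letter is.
"vimombet" ends in -t. The stems ending in -t (fakparut → fakparuttim, setbet → setbettim) double the final consonant and add -im.
The other patterns: stems ending in -e insert -ak- after the first vowel; stems ending in -d or -h double the final consonant and add -oth.
So vimombet → vimombettim.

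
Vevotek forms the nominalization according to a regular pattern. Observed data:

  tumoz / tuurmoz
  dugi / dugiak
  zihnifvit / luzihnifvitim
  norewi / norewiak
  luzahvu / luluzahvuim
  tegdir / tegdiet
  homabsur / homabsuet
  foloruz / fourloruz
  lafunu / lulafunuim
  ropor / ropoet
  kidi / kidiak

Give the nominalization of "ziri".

ziriak

"ziri" ends in -i. The stems ending in -i (dugi → dugiak, kidi → kidiak, norewi → norewiak) add -ak.
So ziri → ziriak.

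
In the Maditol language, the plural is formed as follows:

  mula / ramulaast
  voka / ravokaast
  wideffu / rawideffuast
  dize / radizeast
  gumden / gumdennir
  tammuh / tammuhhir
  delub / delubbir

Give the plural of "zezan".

"zezan" ends in a consonant. The stems ending in a consonant (tammuh → tammuhhir, gumden → gumdennir, delub → delubbir) double the final consonant and add -ir.
So zezan → zezannir.

zezannir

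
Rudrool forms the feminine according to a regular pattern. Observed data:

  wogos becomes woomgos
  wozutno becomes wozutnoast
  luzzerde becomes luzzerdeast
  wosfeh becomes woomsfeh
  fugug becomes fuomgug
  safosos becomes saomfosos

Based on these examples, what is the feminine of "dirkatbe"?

dirkatbeast

"dirkatbe" ends in a vowel. The stems ending in a vowel (wozutno → wozutnoast, luzzerde → luzzerdeast) add -ast.
So dirkatbe → dirkatbeast.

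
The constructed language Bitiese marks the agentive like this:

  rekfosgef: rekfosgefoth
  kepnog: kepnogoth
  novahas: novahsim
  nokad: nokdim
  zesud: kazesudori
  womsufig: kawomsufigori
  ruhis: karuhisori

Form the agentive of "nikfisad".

"nikfisad" has last vowel 'a'. The stems whose last vowel is 'a' (novahas → novahsim, nokad → nokdim) delete the last vowel and add -im.
So nikfisad → nikfisdim.

nikfisdim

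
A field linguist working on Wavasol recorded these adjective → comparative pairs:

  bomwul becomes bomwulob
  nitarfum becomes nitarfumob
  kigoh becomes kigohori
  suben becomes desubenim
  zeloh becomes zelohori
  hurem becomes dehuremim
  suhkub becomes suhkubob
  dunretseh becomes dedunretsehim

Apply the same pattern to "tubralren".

detubralrenim

"tubralren" has last vowel 'e'. The stems whose last vowel is 'e' (dunretseh → dedunretsehim, hurem → dehuremim, suben → desubenim) add de- … -im around the stem.
The other patterns: stems whose last vowel is 'u' add -ob; stems whose last vowel is 'o' add -ori.
So tubralren → detubralrenim.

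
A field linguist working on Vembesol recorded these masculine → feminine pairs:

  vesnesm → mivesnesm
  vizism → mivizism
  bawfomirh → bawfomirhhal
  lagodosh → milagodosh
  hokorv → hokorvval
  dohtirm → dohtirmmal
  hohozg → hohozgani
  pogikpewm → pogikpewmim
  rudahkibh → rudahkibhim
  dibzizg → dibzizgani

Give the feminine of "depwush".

midepwush

lagodosh and bawfomirh both end in -h yet inflect differently (milagodosh, bawfomirhhal), so the final letter is not what conditions the rule; the second-to-last letter is.
"depwush" has second-to-last letter 's'. The stems whose second-to-last letter is 's' (vesnesm → mivesnesm, lagodosh → milagodosh, vizism → mivizism) add the prefix mi-.
The other patterns: stems whose second-to-last letter is 'z' add -ani; stems whose second-to-last letter is 'r' double the final consonant and add -al; stems whose second-to-last letter is 'b' or 'w' add -im.
So depwush → midepwush.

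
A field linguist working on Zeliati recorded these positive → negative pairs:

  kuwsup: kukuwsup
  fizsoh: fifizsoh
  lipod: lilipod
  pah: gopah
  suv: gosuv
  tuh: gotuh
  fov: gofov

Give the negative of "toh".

fizsoh and pah both end in -h yet inflect differently (fifizsoh, gopah), so the final letter is not what conditions the rule; the number of vowels is.
"toh" has 1 vowel. The stems with 1 vowel (pah → gopah, suv → gosuv, tuh → gotuh) add the prefix go-.
So toh → gotoh.

gotoh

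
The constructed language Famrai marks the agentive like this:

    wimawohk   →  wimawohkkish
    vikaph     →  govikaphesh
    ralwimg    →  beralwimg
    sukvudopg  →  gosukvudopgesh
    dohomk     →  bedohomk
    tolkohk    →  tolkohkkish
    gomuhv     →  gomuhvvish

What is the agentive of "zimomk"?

ralwimg and sukvudopg both end in -g yet inflect differently (beralwimg, gosukvudopgesh), so the final letter is not what conditions the rule; the second-to-last letter is.
"zimomk" has second-to-last letter 'm'. The stems whose second-to-last letter is 'm' (ralwimg → beralwimg, dohomk → bedohomk) add the prefix be-.
So zimomk → bezimomk.

bezimomk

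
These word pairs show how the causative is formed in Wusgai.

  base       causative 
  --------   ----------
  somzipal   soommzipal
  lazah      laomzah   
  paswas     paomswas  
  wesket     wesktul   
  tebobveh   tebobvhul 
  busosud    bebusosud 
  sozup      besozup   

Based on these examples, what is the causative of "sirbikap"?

lazah and tebobveh both end in -h yet inflect differently (laomzah, tebobvhul), so the final letter is not what conditions the rule; the last vowel is.
"sirbikap" has last vowel 'a'. The stems whose last vowel is 'a' (paswas → paomswas, somzipal → soommzipal, lazah → laomzah) insert -om- after the first vowel.
The other patterns: stems whose last vowel is 'e' delete the last vowel and add -ul; stems whose last vowel is 'u' add the prefix be-.
So sirbikap → siomrbikap.

siomrbikap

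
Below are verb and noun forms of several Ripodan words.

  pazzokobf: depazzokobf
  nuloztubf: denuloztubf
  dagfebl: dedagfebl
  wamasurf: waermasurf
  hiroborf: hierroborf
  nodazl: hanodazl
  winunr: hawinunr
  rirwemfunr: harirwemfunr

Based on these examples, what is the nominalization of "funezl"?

hafunezl

pazzokobf and wamasurf both end in -f yet inflect differently (depazzokobf, waermasurf), so the final letter is not what conditions the rule; the second-to-last letter is.
"funezl" has second-to-last letter 'z'. The one such stem in the data (nodazl → hanodazl) adds the prefix ha-, so the same rule applies.
So funezl → hafunezl.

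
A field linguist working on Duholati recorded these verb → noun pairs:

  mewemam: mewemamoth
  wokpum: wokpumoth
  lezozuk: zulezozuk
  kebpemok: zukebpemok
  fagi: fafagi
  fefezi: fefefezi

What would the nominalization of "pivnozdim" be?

wokpum and lezozuk both have last vowel 'u' yet inflect differently (wokpumoth, zulezozuk), so the last vowel is not what conditions the rule; the final letter is.
"pivnozdim" ends in -m. The stems ending in -m (mewemam → mewemamoth, wokpum → wokpumoth) add -oth.
The other patterns: stems ending in -k add the prefix zu-; stems ending in -i repeat the first consonant+vowel as a prefix.
So pivnozdim → pivnozdimoth.

pivnozdimoth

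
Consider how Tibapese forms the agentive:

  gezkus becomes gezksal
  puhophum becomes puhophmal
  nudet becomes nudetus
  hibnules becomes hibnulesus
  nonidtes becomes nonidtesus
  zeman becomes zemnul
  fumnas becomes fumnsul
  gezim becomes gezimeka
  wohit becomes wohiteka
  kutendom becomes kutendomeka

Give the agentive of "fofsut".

fofstal

"fofsut" has last vowel 'u'. The stems whose last vowel is 'u' (gezkus → gezksal, puhophum → puhophmal) delete the last vowel and add -al.
The other patterns: stems whose last vowel is 'e' add -us; stems whose last vowel is 'a' delete the last vowel and add -ul; stems whose last vowel is 'i' or 'o' add -eka.
So fofsut → fofstal.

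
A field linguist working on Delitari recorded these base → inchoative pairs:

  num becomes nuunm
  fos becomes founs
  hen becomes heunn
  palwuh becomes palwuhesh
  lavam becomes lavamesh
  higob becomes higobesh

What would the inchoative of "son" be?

sounn

"son" has 1 vowel. The stems with 1 vowel (num → nuunm, fos → founs, hen → heunn) insert -un- after the first vowel.
So son → sounn.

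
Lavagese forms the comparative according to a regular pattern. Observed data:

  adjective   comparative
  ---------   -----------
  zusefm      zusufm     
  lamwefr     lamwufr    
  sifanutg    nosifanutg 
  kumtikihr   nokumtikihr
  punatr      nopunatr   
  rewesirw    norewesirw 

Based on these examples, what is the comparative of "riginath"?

lamwefr and kumtikihr both end in -r yet inflect differently (lamwufr, nokumtikihr), so the final letter is not what conditions the rule; the second-to-last letter is.
"riginath" has second-to-last letter 't'. The stems whose second-to-last letter is 't' (sifanutg → nosifanutg, punatr → nopunatr) add the prefix no-.
The other pattern: stems whose second-to-last letter is 'f' change the last vowel to 'u'.
So riginath → noriginath.

noriginath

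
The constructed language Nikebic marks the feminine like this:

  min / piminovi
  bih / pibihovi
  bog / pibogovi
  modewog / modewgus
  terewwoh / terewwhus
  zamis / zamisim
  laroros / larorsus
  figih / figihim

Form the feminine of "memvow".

bih and figih both end in -h yet inflect differently (pibihovi, figihim), so the final letter is not what conditions the rule; the number of vowels is.
"memvow" has 2 vowels. The stems with 2 vowels (zamis → zamisim, figih → figihim) add -im.
So memvow → memvowim.

memvowim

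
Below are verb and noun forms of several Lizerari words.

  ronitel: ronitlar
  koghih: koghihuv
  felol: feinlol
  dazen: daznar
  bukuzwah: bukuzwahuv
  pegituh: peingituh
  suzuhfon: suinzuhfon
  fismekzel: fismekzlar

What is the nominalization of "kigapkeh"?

bukuzwah and pegituh both end in -h yet inflect differently (bukuzwahuv, peingituh), so the final letter is not what conditions the rule; the last vowel is.
"kigapkeh" has last vowel 'e'. The stems whose last vowel is 'e' (ronitel → ronitlar, fismekzel → fismekzlar, dazen → daznar) delete the last vowel and add -ar.
The other patterns: stems whose last vowel is 'a' or 'i' add -uv; stems whose last vowel is 'o' or 'u' insert -in- after the first vowel.
So kigapkeh → kigapkhar.

kigapkhar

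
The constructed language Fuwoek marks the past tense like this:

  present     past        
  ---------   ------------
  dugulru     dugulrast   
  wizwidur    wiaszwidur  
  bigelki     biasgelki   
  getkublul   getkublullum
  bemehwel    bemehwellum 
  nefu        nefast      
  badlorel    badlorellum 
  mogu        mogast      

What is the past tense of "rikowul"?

"rikowul" ends in -l. The stems ending in -l (bemehwel → bemehwellum, getkublul → getkublullum, badlorel → badlorellum) double the final consonant and add -um.
So rikowul → rikowullum.

rikowullum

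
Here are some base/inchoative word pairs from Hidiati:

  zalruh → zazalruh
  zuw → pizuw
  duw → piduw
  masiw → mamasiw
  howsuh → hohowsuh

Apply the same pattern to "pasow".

zuw and masiw both end in -w yet inflect differently (pizuw, mamasiw), so the final letter is not what conditions the rule; the number of vowels is.
"pasow" has 2 vowels. The stems with 2 vowels (howsuh → hohowsuh, masiw → mamasiw, zalruh → zazalruh) repeat the first consonant+vowel as a prefix.
The other pattern: stems with 1 vowel add the prefix pi-.
So pasow → papasow.

papasow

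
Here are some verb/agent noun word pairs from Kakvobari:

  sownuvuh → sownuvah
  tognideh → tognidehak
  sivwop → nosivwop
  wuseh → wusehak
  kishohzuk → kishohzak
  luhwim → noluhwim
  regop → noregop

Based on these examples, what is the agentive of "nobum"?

nobam

wuseh and sownuvuh both end in -h yet inflect differently (wusehak, sownuvah), so the final letter is not what conditions the rule; the last vowel is.
"nobum" has last vowel 'u'. The stems whose last vowel is 'u' (kishohzuk → kishohzak, sownuvuh → sownuvah) change the last vowel to 'a'.
So nobum → nobam.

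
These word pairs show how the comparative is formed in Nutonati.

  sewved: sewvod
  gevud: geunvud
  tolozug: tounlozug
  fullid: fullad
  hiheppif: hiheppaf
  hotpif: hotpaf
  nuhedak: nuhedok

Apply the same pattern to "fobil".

gevud and sewved both end in -d yet inflect differently (geunvud, sewvod), so the final letter is not what conditions the rule; the last vowel is.
"fobil" has last vowel 'i'. The stems whose last vowel is 'i' (hotpif → hotpaf, fullid → fullad, hiheppif → hiheppaf) change the last vowel to 'a'.
The other patterns: stems whose last vowel is 'u' insert -un- after the first vowel; stems whose last vowel is 'a' or 'e' change the last vowel to 'o'.
So fobil → fobal.

fobal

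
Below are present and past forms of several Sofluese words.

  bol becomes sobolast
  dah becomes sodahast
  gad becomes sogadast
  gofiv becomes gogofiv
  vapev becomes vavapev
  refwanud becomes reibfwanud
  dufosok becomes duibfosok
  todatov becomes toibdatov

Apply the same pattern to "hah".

sohahast

"hah" has 1 vowel. The stems with 1 vowel (bol → sobolast, dah → sodahast, gad → sogadast) add so- … -ast around the stem.
So hah → sohahast.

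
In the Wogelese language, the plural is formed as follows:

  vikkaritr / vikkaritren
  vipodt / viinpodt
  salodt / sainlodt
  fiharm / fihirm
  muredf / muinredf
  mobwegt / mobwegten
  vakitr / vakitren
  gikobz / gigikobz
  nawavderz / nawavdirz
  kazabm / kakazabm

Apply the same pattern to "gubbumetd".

fiharm and kazabm both end in -m yet inflect differently (fihirm, kakazabm), so the final letter is not what conditions the rule; the second-to-last letter is.
"gubbumetd" has second-to-last letter 't'. The stems whose second-to-last letter is 't' (vakitr → vakitren, vikkaritr → vikkaritren) add -en.
So gubbumetd → gubbumetden.

gubbumetden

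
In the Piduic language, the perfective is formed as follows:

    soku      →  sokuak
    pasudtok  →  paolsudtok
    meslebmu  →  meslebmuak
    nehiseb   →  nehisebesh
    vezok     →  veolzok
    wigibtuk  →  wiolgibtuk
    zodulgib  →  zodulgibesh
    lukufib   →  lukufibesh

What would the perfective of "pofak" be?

soku and wigibtuk both have last vowel 'u' yet inflect differently (sokuak, wiolgibtuk), so the last vowel is not what conditions the rule; the final letter is.
"pofak" ends in -k. The stems ending in -k (pasudtok → paolsudtok, wigibtuk → wiolgibtuk, vezok → veolzok) insert -ol- after the first vowel.
So pofak → poolfak.

poolfak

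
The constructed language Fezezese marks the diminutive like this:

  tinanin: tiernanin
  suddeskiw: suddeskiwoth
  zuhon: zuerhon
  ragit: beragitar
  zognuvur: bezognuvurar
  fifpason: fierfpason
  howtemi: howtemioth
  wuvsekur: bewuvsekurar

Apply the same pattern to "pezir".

bepezirar

tinanin and ragit both have last vowel 'i' yet inflect differently (tiernanin, beragitar), so the last vowel is not what conditions the rule; the final letter is.
"pezir" ends in -r. The stems ending in -r (zognuvur → bezognuvurar, wuvsekur → bewuvsekurar) add be- … -ar around the stem.
So pezir → bepezirar.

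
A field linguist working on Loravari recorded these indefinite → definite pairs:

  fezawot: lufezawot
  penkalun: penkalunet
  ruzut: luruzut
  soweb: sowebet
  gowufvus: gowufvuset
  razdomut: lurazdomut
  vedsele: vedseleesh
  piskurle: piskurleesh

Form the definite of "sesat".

lusesat

razdomut and gowufvus both have last vowel 'u' yet inflect differently (lurazdomut, gowufvuset), so the last vowel is not what conditions the rule; the final letter is.
"sesat" ends in -t. The stems ending in -t (razdomut → lurazdomut, fezawot → lufezawot, ruzut → luruzut) add the prefix lu-.
The other patterns: stems ending in -e add -esh; stems ending in -b, -n or -s add -et.
So sesat → lusesat.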